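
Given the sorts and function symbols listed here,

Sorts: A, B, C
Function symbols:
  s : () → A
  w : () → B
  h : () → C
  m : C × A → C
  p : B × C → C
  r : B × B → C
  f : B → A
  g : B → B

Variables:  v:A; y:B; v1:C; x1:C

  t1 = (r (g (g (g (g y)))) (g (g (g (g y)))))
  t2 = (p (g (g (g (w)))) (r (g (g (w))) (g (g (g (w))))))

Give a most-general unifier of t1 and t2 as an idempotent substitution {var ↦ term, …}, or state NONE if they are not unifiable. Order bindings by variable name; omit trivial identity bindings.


NONE (not unifiable)

head clash or occurs-check failure — not unifiable


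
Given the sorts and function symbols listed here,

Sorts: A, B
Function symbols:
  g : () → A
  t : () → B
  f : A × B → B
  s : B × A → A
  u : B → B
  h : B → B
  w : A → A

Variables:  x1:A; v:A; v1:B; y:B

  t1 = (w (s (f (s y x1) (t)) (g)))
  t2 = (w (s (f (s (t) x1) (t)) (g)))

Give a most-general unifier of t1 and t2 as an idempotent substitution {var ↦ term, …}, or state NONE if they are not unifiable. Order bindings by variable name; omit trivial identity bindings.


{y ↦ (t)}


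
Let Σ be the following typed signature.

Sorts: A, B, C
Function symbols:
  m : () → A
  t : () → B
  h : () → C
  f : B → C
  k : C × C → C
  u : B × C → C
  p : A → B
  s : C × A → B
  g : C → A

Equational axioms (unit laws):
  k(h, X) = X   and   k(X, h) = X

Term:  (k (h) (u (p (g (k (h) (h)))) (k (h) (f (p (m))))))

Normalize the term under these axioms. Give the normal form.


normal form = (u (p (g (h))) (f (p (m))))

1. (k (h) (u (p (g (k (h) (h)))) (k (h) (f (p (m))))))  →  (u (p (g (k (h) (h)))) (k (h) (f (p (m)))))
2. (u (p (g (k (h) (h)))) (k (h) (f (p (m)))))  →  (u (p (g (h))) (k (h) (f (p (m)))))
3. (u (p (g (h))) (k (h) (f (p (m)))))  →  (u (p (g (h))) (f (p (m))))


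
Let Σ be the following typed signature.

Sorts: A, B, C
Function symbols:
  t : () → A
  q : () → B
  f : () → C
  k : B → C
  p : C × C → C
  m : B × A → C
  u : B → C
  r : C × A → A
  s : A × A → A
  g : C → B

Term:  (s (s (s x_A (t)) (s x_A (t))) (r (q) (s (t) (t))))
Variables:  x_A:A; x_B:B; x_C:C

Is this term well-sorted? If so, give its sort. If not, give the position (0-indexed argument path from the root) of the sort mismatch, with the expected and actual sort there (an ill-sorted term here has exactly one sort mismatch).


ill-sorted at position [1, 0]: expected C, got B

      x_A : A
      (t) : A
    (s x_A (t)) : A
      x_A : A
      (t) : A
    (s x_A (t)) : A
  (s (s x_A (t)) (s x_A (t))) : A
    (q) : B
      (t) : A
      (t) : A
    (s (t) (t)) : A
  (r (q) (s (t) (t))) : ✗ arg 0 at [1, 0] has sort B, expected C


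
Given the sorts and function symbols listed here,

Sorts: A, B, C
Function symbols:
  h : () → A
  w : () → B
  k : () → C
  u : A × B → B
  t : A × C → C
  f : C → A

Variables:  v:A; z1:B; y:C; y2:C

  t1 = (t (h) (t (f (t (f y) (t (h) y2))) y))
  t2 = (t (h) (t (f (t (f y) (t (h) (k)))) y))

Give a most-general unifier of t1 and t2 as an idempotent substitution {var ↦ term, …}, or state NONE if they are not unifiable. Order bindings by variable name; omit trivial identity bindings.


{y2 ↦ (k)}


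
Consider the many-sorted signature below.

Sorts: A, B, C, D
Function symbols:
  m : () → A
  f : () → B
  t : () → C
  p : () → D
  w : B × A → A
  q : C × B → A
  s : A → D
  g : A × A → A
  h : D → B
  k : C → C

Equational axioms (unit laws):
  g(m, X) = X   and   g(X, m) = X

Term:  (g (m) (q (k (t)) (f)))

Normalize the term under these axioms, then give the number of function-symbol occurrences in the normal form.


1. (g (m) (q (k (t)) (f)))  →  (q (k (t)) (f))
normal form: (q (k (t)) (f))

size = 4


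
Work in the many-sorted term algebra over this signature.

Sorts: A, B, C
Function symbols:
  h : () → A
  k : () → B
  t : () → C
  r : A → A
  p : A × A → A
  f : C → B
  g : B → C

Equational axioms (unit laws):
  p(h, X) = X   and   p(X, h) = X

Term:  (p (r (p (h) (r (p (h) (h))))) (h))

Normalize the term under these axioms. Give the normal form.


1. (p (r (p (h) (r (p (h) (h))))) (h))  →  (r (p (h) (r (p (h) (h)))))
2. (r (p (h) (r (p (h) (h)))))  →  (r (r (p (h) (h))))
3. (r (r (p (h) (h))))  →  (r (r (h)))

normal form = (r (r (h)))


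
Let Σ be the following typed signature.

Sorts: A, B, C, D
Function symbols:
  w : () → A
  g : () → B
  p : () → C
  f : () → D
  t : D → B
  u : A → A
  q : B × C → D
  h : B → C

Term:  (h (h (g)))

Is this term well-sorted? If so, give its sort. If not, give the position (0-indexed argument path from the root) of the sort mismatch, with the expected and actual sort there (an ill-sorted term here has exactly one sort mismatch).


    (g) : B
  (h (g)) : C
(h (h (g))) : ✗ arg 0 at [0] has sort C, expected B

ill-sorted at position [0]: expected B, got C


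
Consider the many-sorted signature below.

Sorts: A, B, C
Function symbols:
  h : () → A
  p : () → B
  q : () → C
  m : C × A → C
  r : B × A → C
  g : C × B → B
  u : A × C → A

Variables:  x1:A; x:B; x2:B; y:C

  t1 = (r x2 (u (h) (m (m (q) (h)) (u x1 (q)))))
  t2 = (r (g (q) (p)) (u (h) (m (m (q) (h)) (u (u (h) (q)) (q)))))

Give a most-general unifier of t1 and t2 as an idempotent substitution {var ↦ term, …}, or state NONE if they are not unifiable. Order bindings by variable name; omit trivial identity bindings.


{x1 ↦ (u (h) (q)), x2 ↦ (g (q) (p))}


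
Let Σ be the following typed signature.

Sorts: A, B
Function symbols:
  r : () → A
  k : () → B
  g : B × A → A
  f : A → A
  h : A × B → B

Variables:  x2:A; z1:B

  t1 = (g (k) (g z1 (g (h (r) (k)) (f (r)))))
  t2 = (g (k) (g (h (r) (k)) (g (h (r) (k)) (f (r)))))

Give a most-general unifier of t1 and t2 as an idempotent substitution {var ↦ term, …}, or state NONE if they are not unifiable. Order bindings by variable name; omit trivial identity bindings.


{z1 ↦ (h (r) (k))}


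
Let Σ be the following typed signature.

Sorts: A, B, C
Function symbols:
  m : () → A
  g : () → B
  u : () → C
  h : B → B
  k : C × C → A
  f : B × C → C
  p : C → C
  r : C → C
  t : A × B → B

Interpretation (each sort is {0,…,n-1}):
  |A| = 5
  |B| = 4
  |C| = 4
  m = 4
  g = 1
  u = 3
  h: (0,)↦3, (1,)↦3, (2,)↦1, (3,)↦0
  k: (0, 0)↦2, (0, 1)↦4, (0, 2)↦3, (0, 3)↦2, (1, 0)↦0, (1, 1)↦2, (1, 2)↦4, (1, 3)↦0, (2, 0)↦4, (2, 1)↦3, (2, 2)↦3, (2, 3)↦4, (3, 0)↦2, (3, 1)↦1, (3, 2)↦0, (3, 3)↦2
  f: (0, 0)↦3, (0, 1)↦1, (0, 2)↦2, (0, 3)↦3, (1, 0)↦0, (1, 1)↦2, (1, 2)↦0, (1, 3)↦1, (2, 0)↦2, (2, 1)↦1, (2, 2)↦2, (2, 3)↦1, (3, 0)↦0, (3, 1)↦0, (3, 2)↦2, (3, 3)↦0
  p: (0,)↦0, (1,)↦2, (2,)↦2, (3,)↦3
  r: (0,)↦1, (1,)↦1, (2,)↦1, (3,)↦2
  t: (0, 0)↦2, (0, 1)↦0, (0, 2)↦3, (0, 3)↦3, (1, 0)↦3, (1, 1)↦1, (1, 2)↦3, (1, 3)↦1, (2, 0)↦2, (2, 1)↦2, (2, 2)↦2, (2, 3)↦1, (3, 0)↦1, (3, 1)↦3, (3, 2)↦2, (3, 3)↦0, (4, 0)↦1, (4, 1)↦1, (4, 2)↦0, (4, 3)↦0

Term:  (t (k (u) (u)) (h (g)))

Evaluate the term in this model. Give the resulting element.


  u = 3
  u = 3
  (k (u) (u)) = k(3, 3) = 2
  g = 1
  (h (g)) = h(1,) = 3
  (t (k (u) (u)) (h (g))) = t(2, 3) = 1

value = 1


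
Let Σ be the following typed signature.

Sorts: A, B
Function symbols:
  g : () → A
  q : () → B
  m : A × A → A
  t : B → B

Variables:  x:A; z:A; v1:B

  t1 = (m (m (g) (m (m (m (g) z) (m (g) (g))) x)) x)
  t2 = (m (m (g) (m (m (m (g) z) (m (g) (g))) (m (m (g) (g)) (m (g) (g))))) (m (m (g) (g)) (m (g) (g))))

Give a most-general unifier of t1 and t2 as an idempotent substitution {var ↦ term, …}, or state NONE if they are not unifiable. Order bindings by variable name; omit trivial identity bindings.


{x ↦ (m (m (g) (g)) (m (g) (g)))}


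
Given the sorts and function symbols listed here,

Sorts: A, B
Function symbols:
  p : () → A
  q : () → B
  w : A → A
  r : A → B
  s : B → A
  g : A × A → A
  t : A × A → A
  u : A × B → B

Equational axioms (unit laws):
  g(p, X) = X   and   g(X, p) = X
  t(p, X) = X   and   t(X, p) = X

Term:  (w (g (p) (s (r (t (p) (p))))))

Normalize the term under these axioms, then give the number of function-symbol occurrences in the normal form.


1. (w (g (p) (s (r (t (p) (p))))))  →  (w (s (r (t (p) (p)))))
2. (w (s (r (t (p) (p)))))  →  (w (s (r (p))))
normal form: (w (s (r (p))))

size = 4


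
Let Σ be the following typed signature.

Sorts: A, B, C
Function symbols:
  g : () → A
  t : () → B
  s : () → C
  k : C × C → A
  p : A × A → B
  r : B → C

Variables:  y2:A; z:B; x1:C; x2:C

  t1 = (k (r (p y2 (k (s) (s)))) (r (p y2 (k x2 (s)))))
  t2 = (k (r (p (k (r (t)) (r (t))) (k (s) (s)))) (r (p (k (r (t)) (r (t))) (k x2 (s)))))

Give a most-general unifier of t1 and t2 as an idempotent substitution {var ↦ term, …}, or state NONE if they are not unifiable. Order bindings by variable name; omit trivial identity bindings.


{y2 ↦ (k (r (t)) (r (t)))}


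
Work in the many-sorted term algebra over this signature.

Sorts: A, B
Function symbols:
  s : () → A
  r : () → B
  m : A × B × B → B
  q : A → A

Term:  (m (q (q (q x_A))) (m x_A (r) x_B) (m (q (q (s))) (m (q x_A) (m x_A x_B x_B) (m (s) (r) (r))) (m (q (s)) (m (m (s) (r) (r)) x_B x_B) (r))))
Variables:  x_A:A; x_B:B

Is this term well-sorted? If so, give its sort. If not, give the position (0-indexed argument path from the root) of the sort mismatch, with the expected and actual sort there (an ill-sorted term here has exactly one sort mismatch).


ill-sorted at position [2, 2, 1, 0]: expected A, got B

        x_A : A
      (q x_A) : A
    (q (q x_A)) : A
  (q (q (q x_A))) : A
    x_A : A
    (r) : B
    x_B : B
  (m x_A (r) x_B) : B
        (s) : A
      (q (s)) : A
    (q (q (s))) : A
        x_A : A
      (q x_A) : A
        x_A : A
        x_B : B
        x_B : B
      (m x_A x_B x_B) : B
        (s) : A
        (r) : B
        (r) : B
      (m (s) (r) (r)) : B
    (m (q x_A) (m x_A x_B x_B) (m (s) (r) (r))) : B
        (s) : A
      (q (s)) : A
          (s) : A
          (r) : B
          (r) : B
        (m (s) (r) (r)) : B
        x_B : B
        x_B : B
      (m (m (s) (r) (r)) x_B x_B) : ✗ arg 0 at [2, 2, 1, 0] has sort B, expected A
      (r) : B


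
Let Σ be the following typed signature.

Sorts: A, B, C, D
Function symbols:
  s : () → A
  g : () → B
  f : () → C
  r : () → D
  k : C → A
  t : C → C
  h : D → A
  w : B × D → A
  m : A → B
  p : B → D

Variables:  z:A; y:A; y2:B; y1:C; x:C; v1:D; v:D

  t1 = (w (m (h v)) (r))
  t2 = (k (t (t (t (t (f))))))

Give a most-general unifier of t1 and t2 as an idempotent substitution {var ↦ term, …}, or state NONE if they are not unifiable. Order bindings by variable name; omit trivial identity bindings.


head clash or occurs-check failure — not unifiable

NONE (not unifiable)


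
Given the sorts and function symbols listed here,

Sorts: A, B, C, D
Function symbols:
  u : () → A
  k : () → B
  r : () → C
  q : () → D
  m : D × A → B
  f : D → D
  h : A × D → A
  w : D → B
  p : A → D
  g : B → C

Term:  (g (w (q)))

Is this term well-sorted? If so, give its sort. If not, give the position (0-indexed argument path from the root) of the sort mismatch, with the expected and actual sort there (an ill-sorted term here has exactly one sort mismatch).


    (q) : D
  (w (q)) : B
(g (w (q))) : C

well-sorted; sort = C


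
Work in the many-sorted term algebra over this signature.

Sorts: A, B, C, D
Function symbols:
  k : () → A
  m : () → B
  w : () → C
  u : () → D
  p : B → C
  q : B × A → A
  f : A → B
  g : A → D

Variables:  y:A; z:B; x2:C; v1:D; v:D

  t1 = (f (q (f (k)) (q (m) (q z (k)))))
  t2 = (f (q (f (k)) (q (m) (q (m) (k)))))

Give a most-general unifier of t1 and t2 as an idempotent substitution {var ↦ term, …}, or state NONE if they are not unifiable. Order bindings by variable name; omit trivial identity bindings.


{z ↦ (m)}


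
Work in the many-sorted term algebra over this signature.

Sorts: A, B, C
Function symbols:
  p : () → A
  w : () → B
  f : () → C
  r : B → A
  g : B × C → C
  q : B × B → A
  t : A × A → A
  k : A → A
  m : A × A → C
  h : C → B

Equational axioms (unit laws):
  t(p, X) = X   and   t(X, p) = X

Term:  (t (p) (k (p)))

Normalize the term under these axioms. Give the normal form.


1. (t (p) (k (p)))  →  (k (p))

normal form = (k (p))


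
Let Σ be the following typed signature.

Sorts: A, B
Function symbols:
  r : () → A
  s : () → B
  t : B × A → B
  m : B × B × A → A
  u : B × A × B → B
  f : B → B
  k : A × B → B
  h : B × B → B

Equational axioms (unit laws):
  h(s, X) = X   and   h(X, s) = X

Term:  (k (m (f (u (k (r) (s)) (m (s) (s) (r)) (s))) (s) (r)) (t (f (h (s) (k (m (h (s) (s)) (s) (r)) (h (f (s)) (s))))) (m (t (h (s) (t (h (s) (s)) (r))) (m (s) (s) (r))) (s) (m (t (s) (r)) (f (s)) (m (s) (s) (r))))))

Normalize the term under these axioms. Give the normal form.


normal form = (k (m (f (u (k (r) (s)) (m (s) (s) (r)) (s))) (s) (r)) (t (f (k (m (s) (s) (r)) (f (s)))) (m (t (t (s) (r)) (m (s) (s) (r))) (s) (m (t (s) (r)) (f (s)) (m (s) (s) (r))))))

1. (k (m (f (u (k (r) (s)) (m (s) (s) (r)) (s))) (s) (r)) (t (f (h (s) (k (m (h (s) (s)) (s) (r)) (h (f (s)) (s))))) (m (t (h (s) (t (h (s) (s)) (r))) (m (s) (s) (r))) (s) (m (t (s) (r)) (f (s)) (m (s) (s) (r))))))  →  (k (m (f (u (k (r) (s)) (m (s) (s) (r)) (s))) (s) (r)) (t (f (k (m (h (s) (s)) (s) (r)) (h (f (s)) (s)))) (m (t (h (s) (t (h (s) (s)) (r))) (m (s) (s) (r))) (s) (m (t (s) (r)) (f (s)) (m (s) (s) (r))))))
2. (k (m (f (u (k (r) (s)) (m (s) (s) (r)) (s))) (s) (r)) (t (f (k (m (h (s) (s)) (s) (r)) (h (f (s)) (s)))) (m (t (h (s) (t (h (s) (s)) (r))) (m (s) (s) (r))) (s) (m (t (s) (r)) (f (s)) (m (s) (s) (r))))))  →  (k (m (f (u (k (r) (s)) (m (s) (s) (r)) (s))) (s) (r)) (t (f (k (m (s) (s) (r)) (h (f (s)) (s)))) (m (t (h (s) (t (h (s) (s)) (r))) (m (s) (s) (r))) (s) (m (t (s) (r)) (f (s)) (m (s) (s) (r))))))
3. (k (m (f (u (k (r) (s)) (m (s) (s) (r)) (s))) (s) (r)) (t (f (k (m (s) (s) (r)) (h (f (s)) (s)))) (m (t (h (s) (t (h (s) (s)) (r))) (m (s) (s) (r))) (s) (m (t (s) (r)) (f (s)) (m (s) (s) (r))))))  →  (k (m (f (u (k (r) (s)) (m (s) (s) (r)) (s))) (s) (r)) (t (f (k (m (s) (s) (r)) (f (s)))) (m (t (h (s) (t (h (s) (s)) (r))) (m (s) (s) (r))) (s) (m (t (s) (r)) (f (s)) (m (s) (s) (r))))))
4. (k (m (f (u (k (r) (s)) (m (s) (s) (r)) (s))) (s) (r)) (t (f (k (m (s) (s) (r)) (f (s)))) (m (t (h (s) (t (h (s) (s)) (r))) (m (s) (s) (r))) (s) (m (t (s) (r)) (f (s)) (m (s) (s) (r))))))  →  (k (m (f (u (k (r) (s)) (m (s) (s) (r)) (s))) (s) (r)) (t (f (k (m (s) (s) (r)) (f (s)))) (m (t (t (h (s) (s)) (r)) (m (s) (s) (r))) (s) (m (t (s) (r)) (f (s)) (m (s) (s) (r))))))
5. (k (m (f (u (k (r) (s)) (m (s) (s) (r)) (s))) (s) (r)) (t (f (k (m (s) (s) (r)) (f (s)))) (m (t (t (h (s) (s)) (r)) (m (s) (s) (r))) (s) (m (t (s) (r)) (f (s)) (m (s) (s) (r))))))  →  (k (m (f (u (k (r) (s)) (m (s) (s) (r)) (s))) (s) (r)) (t (f (k (m (s) (s) (r)) (f (s)))) (m (t (t (s) (r)) (m (s) (s) (r))) (s) (m (t (s) (r)) (f (s)) (m (s) (s) (r))))))


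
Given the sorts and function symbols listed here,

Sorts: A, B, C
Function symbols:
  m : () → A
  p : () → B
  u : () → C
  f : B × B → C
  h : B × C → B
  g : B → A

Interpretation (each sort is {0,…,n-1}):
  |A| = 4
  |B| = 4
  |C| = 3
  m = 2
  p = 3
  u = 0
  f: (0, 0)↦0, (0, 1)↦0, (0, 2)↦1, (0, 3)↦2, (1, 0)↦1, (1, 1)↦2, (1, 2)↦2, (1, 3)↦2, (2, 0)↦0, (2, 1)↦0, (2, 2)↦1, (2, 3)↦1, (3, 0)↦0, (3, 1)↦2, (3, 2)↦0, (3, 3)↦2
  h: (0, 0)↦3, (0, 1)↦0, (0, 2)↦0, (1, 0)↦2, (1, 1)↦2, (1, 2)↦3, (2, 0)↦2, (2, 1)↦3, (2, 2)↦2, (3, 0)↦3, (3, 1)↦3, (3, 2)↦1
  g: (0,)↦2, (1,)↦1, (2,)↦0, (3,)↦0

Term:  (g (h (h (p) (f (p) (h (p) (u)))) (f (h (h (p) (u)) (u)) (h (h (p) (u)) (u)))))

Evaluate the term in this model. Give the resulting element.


  p = 3
  p = 3
  p = 3
  u = 0
  (h (p) (u)) = h(3, 0) = 3
  (f (p) (h (p) (u))) = f(3, 3) = 2
  (h (p) (f (p) (h (p) (u)))) = h(3, 2) = 1
  p = 3
  u = 0
  (h (p) (u)) = h(3, 0) = 3
  u = 0
  (h (h (p) (u)) (u)) = h(3, 0) = 3
  p = 3
  u = 0
  (h (p) (u)) = h(3, 0) = 3
  u = 0
  (h (h (p) (u)) (u)) = h(3, 0) = 3
  (f (h (h (p) (u)) (u)) (h (h (p) (u)) (u))) = f(3, 3) = 2
  (h (h (p) (f (p) (h (p) (u)))) (f (h (h (p) (u)) (u)) (h (h (p) (u)) (u)))) = h(1, 2) = 3
  (g (h (h (p) (f (p) (h (p) (u)))) (f (h (h (p) (u)) (u)) (h (h (p) (u)) (u))))) = g(3,) = 0

value = 0


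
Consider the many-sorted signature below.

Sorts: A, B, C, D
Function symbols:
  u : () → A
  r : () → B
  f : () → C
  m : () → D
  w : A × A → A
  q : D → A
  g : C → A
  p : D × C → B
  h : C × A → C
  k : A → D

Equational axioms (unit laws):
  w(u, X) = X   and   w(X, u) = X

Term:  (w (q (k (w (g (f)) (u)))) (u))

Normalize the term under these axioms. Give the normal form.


normal form = (q (k (g (f))))

1. (w (q (k (w (g (f)) (u)))) (u))  →  (q (k (w (g (f)) (u))))
2. (q (k (w (g (f)) (u))))  →  (q (k (g (f))))


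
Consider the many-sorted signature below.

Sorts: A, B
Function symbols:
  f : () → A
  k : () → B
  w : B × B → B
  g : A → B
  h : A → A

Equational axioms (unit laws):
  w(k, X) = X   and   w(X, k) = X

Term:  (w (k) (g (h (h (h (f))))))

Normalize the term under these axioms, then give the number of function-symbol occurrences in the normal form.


1. (w (k) (g (h (h (h (f))))))  →  (g (h (h (h (f)))))
normal form: (g (h (h (h (f)))))

size = 5


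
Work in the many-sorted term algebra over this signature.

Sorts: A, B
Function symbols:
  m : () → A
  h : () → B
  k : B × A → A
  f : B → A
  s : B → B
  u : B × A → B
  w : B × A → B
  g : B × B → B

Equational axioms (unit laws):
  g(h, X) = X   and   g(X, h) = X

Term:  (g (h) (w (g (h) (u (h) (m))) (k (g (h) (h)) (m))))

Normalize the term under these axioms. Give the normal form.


1. (g (h) (w (g (h) (u (h) (m))) (k (g (h) (h)) (m))))  →  (w (g (h) (u (h) (m))) (k (g (h) (h)) (m)))
2. (w (g (h) (u (h) (m))) (k (g (h) (h)) (m)))  →  (w (u (h) (m)) (k (g (h) (h)) (m)))
3. (w (u (h) (m)) (k (g (h) (h)) (m)))  →  (w (u (h) (m)) (k (h) (m)))

normal form = (w (u (h) (m)) (k (h) (m)))


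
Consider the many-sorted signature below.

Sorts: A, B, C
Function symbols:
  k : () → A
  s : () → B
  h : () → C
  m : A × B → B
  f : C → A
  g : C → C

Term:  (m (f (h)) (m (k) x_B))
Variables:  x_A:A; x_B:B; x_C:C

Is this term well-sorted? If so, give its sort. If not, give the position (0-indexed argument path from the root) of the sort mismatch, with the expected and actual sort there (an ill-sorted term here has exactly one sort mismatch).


    (h) : C
  (f (h)) : A
    (k) : A
    x_B : B
  (m (k) x_B) : B
(m (f (h)) (m (k) x_B)) : B

well-sorted; sort = B


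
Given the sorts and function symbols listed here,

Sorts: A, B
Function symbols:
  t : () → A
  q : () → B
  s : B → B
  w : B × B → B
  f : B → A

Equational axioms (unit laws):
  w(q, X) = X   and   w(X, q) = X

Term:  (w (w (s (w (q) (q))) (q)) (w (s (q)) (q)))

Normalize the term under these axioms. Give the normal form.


normal form = (w (s (q)) (s (q)))

1. (w (w (s (w (q) (q))) (q)) (w (s (q)) (q)))  →  (w (s (w (q) (q))) (w (s (q)) (q)))
2. (w (s (w (q) (q))) (w (s (q)) (q)))  →  (w (s (q)) (w (s (q)) (q)))
3. (w (s (q)) (w (s (q)) (q)))  →  (w (s (q)) (s (q)))


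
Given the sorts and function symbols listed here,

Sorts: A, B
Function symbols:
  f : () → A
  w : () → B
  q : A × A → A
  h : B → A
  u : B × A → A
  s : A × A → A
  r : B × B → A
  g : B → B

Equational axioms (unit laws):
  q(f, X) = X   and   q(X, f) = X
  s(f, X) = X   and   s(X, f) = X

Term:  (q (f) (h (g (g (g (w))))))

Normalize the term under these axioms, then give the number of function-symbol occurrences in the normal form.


1. (q (f) (h (g (g (g (w))))))  →  (h (g (g (g (w)))))
normal form: (h (g (g (g (w)))))

size = 5


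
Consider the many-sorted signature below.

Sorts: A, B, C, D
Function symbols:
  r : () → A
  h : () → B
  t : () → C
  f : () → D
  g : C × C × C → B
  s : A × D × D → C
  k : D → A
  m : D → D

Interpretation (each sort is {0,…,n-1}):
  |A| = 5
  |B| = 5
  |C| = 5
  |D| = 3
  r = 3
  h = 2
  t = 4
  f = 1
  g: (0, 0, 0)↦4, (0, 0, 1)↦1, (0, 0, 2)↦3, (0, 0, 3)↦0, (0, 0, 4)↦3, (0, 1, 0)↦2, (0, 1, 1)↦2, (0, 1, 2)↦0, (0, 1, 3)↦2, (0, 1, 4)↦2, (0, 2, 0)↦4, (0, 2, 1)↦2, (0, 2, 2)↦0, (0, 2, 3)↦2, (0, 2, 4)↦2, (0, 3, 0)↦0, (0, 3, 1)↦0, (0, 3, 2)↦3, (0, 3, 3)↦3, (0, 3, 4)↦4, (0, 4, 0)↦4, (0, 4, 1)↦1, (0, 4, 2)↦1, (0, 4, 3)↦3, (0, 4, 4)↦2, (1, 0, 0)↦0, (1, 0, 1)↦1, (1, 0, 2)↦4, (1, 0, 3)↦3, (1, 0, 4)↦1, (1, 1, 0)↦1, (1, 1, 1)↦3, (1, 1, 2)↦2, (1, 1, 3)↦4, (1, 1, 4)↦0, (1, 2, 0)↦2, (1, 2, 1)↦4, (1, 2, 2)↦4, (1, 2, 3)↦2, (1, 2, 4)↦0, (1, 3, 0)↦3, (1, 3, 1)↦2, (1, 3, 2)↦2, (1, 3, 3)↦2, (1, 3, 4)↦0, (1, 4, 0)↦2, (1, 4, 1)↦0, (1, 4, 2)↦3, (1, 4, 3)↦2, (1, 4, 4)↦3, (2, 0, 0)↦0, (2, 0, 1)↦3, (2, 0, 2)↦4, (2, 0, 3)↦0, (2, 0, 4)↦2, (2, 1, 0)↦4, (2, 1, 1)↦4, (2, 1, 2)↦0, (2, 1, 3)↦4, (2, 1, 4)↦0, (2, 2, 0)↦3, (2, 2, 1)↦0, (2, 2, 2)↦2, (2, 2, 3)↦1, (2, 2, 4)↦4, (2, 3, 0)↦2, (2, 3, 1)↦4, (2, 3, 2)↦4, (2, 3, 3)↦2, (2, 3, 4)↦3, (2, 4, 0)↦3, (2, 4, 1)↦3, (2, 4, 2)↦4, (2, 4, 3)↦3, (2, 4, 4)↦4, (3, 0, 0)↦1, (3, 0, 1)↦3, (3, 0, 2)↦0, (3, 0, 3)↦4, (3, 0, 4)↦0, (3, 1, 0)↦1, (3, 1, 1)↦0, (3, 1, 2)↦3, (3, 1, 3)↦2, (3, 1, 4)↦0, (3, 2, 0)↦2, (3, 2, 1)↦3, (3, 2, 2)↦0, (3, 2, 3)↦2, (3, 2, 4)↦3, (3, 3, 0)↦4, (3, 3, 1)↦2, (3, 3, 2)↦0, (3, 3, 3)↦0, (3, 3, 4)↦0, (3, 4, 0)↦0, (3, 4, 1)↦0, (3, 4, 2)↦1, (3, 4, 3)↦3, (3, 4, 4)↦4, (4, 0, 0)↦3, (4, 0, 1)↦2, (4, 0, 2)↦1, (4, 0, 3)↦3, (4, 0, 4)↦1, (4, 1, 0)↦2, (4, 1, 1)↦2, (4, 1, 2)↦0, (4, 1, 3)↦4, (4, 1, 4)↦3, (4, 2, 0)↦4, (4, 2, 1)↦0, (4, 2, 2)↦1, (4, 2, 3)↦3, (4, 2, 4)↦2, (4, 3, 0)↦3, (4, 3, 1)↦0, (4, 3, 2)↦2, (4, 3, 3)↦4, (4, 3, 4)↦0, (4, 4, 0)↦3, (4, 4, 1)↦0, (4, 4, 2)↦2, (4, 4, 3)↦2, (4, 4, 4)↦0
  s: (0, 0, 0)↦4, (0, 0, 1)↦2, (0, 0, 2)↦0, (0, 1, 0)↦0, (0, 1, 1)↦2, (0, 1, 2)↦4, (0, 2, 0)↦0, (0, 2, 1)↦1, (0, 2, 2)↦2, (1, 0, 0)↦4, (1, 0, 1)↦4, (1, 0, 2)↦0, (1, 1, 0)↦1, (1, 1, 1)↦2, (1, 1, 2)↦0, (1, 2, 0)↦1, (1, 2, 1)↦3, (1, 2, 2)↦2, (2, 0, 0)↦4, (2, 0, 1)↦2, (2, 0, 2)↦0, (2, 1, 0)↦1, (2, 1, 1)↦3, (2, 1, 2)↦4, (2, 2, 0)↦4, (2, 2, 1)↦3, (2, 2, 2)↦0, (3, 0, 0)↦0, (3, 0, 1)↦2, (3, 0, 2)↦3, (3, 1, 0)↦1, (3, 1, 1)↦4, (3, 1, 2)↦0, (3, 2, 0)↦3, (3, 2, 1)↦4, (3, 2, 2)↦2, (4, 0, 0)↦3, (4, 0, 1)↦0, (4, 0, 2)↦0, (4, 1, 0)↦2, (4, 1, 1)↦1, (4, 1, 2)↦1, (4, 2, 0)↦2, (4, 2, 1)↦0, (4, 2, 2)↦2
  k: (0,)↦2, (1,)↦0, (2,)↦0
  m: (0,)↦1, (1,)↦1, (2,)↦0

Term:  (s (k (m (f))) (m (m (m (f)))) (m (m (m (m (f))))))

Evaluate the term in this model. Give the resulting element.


value = 2

  f = 1
  (m (f)) = m(1,) = 1
  (k (m (f))) = k(1,) = 0
  f = 1
  (m (f)) = m(1,) = 1
  (m (m (f))) = m(1,) = 1
  (m (m (m (f)))) = m(1,) = 1
  f = 1
  (m (f)) = m(1,) = 1
  (m (m (f))) = m(1,) = 1
  (m (m (m (f)))) = m(1,) = 1
  (m (m (m (m (f))))) = m(1,) = 1
  (s (k (m (f))) (m (m (m (f)))) (m (m (m (m (f)))))) = s(0, 1, 1) = 2


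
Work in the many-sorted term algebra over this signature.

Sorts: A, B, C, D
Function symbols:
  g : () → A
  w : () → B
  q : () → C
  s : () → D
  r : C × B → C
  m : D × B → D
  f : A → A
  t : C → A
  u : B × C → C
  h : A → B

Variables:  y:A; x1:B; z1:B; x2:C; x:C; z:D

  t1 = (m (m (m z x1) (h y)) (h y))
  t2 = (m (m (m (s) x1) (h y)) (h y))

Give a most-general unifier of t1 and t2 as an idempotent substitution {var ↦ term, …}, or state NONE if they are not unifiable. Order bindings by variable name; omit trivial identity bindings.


{z ↦ (s)}


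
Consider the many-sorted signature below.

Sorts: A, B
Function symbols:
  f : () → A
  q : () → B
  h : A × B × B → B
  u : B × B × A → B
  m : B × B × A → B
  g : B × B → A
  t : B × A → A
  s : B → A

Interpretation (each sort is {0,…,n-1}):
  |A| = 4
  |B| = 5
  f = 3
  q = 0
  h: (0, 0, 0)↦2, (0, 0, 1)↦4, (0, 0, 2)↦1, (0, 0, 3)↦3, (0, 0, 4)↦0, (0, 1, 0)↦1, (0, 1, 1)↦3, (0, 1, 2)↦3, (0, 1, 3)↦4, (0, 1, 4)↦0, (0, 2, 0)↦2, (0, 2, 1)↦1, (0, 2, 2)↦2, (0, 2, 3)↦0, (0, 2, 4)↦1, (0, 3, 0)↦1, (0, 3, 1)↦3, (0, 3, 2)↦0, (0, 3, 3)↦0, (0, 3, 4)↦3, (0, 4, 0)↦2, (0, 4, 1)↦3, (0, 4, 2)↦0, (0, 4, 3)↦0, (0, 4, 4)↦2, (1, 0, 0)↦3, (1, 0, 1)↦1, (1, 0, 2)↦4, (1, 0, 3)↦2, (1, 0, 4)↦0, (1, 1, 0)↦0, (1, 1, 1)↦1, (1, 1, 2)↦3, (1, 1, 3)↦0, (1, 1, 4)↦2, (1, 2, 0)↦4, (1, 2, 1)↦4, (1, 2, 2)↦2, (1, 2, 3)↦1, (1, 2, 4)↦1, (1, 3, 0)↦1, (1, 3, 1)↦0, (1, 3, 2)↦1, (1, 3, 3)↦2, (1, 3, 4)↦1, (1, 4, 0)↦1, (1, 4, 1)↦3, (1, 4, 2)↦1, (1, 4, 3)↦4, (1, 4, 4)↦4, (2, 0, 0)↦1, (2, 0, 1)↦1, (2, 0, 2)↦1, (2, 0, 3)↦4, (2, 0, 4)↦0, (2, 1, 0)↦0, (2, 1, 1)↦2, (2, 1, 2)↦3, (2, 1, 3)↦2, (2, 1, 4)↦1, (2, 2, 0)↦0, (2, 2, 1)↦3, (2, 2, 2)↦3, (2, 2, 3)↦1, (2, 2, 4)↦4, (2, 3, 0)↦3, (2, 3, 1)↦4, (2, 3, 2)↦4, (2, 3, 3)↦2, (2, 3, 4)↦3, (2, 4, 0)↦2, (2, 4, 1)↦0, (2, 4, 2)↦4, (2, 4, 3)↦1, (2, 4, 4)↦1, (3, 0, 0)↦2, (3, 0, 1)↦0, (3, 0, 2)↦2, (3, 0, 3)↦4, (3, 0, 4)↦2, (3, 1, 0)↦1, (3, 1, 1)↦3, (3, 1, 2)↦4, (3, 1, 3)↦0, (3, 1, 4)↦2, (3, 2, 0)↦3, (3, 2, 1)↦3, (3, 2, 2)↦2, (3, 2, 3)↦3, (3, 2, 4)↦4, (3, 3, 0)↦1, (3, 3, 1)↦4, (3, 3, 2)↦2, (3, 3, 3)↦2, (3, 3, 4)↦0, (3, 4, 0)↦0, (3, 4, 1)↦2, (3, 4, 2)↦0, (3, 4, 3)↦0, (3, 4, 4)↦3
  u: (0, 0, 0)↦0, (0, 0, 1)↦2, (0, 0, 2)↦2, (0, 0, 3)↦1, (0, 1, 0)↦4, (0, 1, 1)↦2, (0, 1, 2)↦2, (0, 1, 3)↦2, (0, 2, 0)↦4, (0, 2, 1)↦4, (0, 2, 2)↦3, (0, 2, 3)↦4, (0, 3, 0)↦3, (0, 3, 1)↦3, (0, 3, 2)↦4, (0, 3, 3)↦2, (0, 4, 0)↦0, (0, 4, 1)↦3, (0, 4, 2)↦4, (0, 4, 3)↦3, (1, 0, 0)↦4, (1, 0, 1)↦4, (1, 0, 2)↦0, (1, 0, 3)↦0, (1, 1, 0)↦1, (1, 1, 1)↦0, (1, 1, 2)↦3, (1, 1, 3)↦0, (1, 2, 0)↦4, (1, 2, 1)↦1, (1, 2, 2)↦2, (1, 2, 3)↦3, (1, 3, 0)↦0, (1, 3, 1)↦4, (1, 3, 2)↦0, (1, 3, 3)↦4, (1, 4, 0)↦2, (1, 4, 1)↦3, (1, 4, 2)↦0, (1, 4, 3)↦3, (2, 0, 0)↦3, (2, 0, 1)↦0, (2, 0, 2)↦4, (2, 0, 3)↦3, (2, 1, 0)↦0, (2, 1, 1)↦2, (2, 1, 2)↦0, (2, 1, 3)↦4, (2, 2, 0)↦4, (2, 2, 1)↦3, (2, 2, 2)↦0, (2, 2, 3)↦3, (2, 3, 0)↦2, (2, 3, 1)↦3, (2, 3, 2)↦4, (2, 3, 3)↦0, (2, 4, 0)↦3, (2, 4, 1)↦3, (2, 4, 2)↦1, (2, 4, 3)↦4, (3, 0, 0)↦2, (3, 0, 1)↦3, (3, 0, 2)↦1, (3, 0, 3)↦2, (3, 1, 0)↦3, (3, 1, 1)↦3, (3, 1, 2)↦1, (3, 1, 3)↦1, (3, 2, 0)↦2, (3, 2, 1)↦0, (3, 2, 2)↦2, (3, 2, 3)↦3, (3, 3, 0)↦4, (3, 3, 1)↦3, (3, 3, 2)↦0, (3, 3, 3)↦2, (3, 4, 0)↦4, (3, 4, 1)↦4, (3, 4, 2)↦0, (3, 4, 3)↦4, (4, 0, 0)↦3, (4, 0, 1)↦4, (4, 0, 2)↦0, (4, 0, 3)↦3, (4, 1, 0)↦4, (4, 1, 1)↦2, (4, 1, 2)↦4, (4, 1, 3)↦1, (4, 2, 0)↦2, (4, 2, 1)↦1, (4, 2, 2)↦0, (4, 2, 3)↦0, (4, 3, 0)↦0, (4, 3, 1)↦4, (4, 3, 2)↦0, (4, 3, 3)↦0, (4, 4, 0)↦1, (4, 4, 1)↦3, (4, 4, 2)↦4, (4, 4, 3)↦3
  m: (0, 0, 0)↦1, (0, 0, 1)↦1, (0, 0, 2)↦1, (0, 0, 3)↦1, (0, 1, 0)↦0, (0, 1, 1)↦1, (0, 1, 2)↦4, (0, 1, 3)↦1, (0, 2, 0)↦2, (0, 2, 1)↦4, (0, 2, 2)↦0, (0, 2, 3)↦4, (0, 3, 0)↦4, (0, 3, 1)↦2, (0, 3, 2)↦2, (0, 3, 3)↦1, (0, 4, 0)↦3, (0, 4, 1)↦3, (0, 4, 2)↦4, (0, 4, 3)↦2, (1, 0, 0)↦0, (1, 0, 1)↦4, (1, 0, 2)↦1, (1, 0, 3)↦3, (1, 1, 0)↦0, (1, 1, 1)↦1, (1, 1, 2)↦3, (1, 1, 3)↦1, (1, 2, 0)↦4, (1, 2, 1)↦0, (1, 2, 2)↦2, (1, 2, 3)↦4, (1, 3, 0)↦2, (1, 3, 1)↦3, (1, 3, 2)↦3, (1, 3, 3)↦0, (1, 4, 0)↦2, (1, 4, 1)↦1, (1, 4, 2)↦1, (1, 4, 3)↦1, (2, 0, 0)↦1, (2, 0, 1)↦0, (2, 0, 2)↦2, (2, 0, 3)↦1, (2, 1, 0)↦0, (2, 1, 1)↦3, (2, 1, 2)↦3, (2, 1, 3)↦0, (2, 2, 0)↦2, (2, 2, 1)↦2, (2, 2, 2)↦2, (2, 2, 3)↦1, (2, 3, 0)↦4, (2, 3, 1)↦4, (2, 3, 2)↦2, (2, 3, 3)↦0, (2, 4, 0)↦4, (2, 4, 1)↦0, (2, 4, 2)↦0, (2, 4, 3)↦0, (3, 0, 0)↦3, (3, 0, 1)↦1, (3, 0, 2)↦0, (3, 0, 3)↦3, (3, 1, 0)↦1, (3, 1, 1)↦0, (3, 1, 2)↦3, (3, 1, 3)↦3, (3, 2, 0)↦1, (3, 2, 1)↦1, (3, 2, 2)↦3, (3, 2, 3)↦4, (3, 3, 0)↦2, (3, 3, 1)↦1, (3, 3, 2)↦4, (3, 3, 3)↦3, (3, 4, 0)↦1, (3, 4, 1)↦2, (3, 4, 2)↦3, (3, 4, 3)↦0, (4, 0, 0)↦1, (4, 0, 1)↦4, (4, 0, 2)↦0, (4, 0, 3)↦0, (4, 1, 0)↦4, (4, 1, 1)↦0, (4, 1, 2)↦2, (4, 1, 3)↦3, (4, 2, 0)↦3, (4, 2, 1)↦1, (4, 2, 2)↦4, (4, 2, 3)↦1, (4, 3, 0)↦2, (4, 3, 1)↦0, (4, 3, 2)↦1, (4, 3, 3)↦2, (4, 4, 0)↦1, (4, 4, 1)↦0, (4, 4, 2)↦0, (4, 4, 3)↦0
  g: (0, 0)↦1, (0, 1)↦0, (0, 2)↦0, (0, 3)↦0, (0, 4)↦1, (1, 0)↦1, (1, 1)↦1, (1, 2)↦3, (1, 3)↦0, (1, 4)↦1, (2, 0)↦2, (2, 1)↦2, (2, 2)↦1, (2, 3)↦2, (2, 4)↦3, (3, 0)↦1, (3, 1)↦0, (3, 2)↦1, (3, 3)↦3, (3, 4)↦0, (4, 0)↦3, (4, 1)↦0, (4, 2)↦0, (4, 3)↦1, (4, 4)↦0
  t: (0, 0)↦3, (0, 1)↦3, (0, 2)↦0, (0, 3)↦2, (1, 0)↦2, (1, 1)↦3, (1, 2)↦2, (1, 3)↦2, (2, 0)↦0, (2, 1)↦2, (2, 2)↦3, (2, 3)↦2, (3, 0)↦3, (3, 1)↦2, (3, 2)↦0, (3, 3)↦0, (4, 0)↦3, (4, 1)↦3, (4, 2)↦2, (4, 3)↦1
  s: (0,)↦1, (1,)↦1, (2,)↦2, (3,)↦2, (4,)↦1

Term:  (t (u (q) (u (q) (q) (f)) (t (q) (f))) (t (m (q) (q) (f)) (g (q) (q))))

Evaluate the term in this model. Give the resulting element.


value = 2

  q = 0
  q = 0
  q = 0
  f = 3
  (u (q) (q) (f)) = u(0, 0, 3) = 1
  q = 0
  f = 3
  (t (q) (f)) = t(0, 3) = 2
  (u (q) (u (q) (q) (f)) (t (q) (f))) = u(0, 1, 2) = 2
  q = 0
  q = 0
  f = 3
  (m (q) (q) (f)) = m(0, 0, 3) = 1
  q = 0
  q = 0
  (g (q) (q)) = g(0, 0) = 1
  (t (m (q) (q) (f)) (g (q) (q))) = t(1, 1) = 3
  (t (u (q) (u (q) (q) (f)) (t (q) (f))) (t (m (q) (q) (f)) (g (q) (q)))) = t(2, 3) = 2


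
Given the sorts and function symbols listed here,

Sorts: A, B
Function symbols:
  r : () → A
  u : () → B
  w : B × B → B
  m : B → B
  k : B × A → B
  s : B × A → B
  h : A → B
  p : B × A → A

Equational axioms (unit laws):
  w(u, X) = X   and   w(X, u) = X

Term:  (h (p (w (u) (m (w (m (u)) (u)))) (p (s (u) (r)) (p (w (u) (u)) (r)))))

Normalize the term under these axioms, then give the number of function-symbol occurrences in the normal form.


size = 12

1. (h (p (w (u) (m (w (m (u)) (u)))) (p (s (u) (r)) (p (w (u) (u)) (r)))))  →  (h (p (m (w (m (u)) (u))) (p (s (u) (r)) (p (w (u) (u)) (r)))))
2. (h (p (m (w (m (u)) (u))) (p (s (u) (r)) (p (w (u) (u)) (r)))))  →  (h (p (m (m (u))) (p (s (u) (r)) (p (w (u) (u)) (r)))))
3. (h (p (m (m (u))) (p (s (u) (r)) (p (w (u) (u)) (r)))))  →  (h (p (m (m (u))) (p (s (u) (r)) (p (u) (r)))))
normal form: (h (p (m (m (u))) (p (s (u) (r)) (p (u) (r)))))


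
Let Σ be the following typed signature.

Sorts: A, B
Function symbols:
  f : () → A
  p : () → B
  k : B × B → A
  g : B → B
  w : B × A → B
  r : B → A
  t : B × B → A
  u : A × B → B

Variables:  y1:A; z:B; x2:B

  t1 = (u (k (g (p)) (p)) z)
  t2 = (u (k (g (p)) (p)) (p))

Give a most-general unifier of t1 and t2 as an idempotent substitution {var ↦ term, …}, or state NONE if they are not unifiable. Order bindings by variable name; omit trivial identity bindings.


{z ↦ (p)}


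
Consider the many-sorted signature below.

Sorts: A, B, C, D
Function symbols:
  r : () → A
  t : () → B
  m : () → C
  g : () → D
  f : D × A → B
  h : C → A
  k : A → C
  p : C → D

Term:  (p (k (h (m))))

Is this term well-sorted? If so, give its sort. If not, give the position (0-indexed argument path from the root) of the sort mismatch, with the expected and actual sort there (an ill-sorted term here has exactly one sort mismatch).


well-sorted; sort = D

      (m) : C
    (h (m)) : A
  (k (h (m))) : C
(p (k (h (m)))) : D


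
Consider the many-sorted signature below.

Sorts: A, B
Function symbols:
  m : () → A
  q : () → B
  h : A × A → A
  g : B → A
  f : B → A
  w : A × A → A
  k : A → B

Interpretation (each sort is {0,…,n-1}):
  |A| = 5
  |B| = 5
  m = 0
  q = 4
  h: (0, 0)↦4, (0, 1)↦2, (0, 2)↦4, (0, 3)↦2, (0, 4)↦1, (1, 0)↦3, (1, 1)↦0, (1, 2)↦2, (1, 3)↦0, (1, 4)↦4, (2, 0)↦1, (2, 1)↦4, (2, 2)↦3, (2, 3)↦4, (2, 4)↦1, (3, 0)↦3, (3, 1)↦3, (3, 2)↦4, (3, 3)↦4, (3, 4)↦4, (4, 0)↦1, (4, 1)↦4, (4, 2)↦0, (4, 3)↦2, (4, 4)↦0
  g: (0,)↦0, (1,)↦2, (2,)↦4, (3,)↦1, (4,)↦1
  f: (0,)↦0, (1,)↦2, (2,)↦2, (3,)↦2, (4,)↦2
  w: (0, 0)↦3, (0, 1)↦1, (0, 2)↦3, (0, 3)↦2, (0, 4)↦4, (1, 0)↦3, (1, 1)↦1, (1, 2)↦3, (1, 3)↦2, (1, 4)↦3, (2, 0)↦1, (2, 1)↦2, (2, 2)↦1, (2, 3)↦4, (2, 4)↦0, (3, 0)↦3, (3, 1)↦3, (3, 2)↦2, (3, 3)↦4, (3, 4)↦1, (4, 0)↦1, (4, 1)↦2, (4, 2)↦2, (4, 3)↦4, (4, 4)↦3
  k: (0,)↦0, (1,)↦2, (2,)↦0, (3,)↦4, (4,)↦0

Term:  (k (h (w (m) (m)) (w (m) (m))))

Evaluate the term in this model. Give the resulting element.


  m = 0
  m = 0
  (w (m) (m)) = w(0, 0) = 3
  m = 0
  m = 0
  (w (m) (m)) = w(0, 0) = 3
  (h (w (m) (m)) (w (m) (m))) = h(3, 3) = 4
  (k (h (w (m) (m)) (w (m) (m)))) = k(4,) = 0

value = 0


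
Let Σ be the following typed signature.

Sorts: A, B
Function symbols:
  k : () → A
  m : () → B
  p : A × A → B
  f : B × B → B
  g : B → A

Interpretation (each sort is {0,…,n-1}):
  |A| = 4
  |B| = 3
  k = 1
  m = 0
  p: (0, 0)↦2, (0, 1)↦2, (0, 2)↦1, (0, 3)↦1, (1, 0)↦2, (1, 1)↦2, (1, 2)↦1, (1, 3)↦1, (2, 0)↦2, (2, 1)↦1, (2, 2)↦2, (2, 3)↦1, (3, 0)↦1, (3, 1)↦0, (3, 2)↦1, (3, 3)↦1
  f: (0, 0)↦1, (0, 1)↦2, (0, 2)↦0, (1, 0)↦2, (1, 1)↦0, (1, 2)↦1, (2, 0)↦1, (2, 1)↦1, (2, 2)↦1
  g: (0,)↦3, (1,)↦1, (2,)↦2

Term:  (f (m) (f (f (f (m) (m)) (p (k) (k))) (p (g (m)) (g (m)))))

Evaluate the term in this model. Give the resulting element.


value = 1

  m = 0
  m = 0
  m = 0
  (f (m) (m)) = f(0, 0) = 1
  k = 1
  k = 1
  (p (k) (k)) = p(1, 1) = 2
  (f (f (m) (m)) (p (k) (k))) = f(1, 2) = 1
  m = 0
  (g (m)) = g(0,) = 3
  m = 0
  (g (m)) = g(0,) = 3
  (p (g (m)) (g (m))) = p(3, 3) = 1
  (f (f (f (m) (m)) (p (k) (k))) (p (g (m)) (g (m)))) = f(1, 1) = 0
  (f (m) (f (f (f (m) (m)) (p (k) (k))) (p (g (m)) (g (m))))) = f(0, 0) = 1


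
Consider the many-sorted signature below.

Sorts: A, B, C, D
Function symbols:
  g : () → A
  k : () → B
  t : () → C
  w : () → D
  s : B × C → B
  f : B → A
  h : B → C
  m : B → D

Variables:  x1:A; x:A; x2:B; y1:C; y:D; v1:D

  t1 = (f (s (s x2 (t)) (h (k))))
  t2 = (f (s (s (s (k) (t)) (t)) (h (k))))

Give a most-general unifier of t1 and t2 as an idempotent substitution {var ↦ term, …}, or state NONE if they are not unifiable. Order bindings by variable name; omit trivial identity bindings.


{x2 ↦ (s (k) (t))}


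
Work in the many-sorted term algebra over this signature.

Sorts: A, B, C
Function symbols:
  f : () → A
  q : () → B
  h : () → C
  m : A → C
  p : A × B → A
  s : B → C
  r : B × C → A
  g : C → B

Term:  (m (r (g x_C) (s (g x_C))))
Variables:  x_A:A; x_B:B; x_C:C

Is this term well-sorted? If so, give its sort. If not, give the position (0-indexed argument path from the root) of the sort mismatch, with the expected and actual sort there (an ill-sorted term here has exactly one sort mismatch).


      x_C : C
    (g x_C) : B
        x_C : C
      (g x_C) : B
    (s (g x_C)) : C
  (r (g x_C) (s (g x_C))) : A
(m (r (g x_C) (s (g x_C)))) : C

well-sorted; sort = C


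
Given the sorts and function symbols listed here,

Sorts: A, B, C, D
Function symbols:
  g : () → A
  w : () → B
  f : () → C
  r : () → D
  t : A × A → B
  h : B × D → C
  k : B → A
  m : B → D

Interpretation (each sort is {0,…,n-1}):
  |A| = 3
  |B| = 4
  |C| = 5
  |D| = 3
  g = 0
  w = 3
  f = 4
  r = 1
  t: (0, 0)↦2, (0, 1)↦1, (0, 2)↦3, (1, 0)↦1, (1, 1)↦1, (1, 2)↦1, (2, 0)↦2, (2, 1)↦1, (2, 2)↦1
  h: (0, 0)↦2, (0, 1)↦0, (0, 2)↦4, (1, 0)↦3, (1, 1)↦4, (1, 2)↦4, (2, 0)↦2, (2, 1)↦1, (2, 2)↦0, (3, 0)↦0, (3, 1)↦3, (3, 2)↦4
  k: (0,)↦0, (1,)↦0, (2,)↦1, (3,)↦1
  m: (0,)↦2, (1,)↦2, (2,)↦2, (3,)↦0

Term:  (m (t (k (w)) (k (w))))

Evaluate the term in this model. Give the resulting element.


value = 2

  w = 3
  (k (w)) = k(3,) = 1
  w = 3
  (k (w)) = k(3,) = 1
  (t (k (w)) (k (w))) = t(1, 1) = 1
  (m (t (k (w)) (k (w)))) = m(1,) = 2


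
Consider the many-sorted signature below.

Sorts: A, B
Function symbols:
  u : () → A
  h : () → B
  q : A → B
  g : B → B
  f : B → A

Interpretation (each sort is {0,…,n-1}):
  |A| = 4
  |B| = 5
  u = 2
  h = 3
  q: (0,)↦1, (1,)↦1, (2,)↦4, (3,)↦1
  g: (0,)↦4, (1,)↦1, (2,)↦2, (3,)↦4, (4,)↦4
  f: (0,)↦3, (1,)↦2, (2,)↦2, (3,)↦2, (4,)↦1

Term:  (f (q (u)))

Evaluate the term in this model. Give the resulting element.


  u = 2
  (q (u)) = q(2,) = 4
  (f (q (u))) = f(4,) = 1

value = 1


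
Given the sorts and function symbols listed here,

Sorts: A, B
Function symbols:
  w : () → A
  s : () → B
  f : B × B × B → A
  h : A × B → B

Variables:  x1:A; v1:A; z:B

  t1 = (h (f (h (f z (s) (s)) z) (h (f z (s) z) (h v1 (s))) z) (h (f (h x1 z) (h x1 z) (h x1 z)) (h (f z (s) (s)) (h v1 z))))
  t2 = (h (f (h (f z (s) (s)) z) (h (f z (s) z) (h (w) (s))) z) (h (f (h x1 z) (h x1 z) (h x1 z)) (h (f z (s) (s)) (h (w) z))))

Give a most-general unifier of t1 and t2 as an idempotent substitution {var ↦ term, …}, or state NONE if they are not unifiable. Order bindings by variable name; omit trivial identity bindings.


{v1 ↦ (w)}


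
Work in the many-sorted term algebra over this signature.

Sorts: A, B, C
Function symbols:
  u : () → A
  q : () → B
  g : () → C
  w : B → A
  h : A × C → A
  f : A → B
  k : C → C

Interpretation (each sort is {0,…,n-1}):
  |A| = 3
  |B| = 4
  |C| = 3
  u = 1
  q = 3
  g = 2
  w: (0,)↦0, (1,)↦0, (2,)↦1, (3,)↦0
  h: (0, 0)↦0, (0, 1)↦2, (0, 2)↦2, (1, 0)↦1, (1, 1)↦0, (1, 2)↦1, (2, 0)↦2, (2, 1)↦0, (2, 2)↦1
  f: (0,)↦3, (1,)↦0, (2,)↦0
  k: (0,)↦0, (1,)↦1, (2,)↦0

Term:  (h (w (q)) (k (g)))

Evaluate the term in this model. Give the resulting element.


value = 0

  q = 3
  (w (q)) = w(3,) = 0
  g = 2
  (k (g)) = k(2,) = 0
  (h (w (q)) (k (g))) = h(0, 0) = 0


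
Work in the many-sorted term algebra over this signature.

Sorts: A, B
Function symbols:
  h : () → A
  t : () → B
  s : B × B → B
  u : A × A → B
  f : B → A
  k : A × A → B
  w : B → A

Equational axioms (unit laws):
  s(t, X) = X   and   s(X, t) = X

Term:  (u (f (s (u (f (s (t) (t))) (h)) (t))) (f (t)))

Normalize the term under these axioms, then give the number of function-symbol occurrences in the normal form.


size = 8

1. (u (f (s (u (f (s (t) (t))) (h)) (t))) (f (t)))  →  (u (f (u (f (s (t) (t))) (h))) (f (t)))
2. (u (f (u (f (s (t) (t))) (h))) (f (t)))  →  (u (f (u (f (t)) (h))) (f (t)))
normal form: (u (f (u (f (t)) (h))) (f (t)))


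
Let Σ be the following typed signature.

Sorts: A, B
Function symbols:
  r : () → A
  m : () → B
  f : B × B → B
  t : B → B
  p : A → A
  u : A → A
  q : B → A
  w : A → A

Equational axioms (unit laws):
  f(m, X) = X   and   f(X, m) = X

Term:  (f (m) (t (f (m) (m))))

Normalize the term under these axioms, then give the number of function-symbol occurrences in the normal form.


1. (f (m) (t (f (m) (m))))  →  (t (f (m) (m)))
2. (t (f (m) (m)))  →  (t (m))
normal form: (t (m))

size = 2


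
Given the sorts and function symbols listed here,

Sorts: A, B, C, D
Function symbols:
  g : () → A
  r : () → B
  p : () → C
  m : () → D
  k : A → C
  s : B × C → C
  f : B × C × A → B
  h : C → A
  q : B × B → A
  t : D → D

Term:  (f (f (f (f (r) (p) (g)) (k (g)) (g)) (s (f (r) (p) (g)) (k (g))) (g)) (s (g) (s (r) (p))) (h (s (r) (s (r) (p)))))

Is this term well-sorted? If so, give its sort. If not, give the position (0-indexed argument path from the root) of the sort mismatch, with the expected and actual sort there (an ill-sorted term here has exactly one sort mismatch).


        (r) : B
        (p) : C
        (g) : A
      (f (r) (p) (g)) : B
        (g) : A
      (k (g)) : C
      (g) : A
    (f (f (r) (p) (g)) (k (g)) (g)) : B
        (r) : B
        (p) : C
        (g) : A
      (f (r) (p) (g)) : B
        (g) : A
      (k (g)) : C
    (s (f (r) (p) (g)) (k (g))) : C
    (g) : A
  (f (f (f (r) (p) (g)) (k (g)) (g)) (s (f (r) (p) (g)) (k (g))) (g)) : B
    (g) : A
      (r) : B
      (p) : C
    (s (r) (p)) : C
  (s (g) (s (r) (p))) : ✗ arg 0 at [1, 0] has sort A, expected B
      (r) : B
        (r) : B
        (p) : C
      (s (r) (p)) : C
    (s (r) (s (r) (p))) : C
  (h (s (r) (s (r) (p)))) : A

ill-sorted at position [1, 0]: expected B, got A
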